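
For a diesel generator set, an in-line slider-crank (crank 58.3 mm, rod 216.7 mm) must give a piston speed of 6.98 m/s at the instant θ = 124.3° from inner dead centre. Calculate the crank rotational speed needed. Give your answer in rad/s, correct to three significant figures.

172

For an in-line slider-crank, |v_piston| = rω|sinθ|·[1 + r cosθ/√(L² − r² sin²θ)].
With r = 0.0583 m, L = 0.2167 m, θ = 124.3°: the bracketed kinematic factor |dx/dθ| = 0.040673 m.
ω = v/|dx/dθ| = 6.98/0.040673 = 171.61 rad/s.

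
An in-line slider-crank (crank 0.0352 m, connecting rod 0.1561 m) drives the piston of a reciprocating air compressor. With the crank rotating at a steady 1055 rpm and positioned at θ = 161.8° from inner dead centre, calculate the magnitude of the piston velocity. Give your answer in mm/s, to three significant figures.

954

ω = 2π·1055/60 = 110.5 rad/s
For an in-line slider-crank, x = r cosθ + √(L² − r² sin²θ), so v = −rω sinθ·[1 + r cosθ/√(L² − r² sin²θ)].
With r = 0.0352 m, L = 0.1561 m, θ = 161.8°: √(L² − r² sin²θ) = 0.15571 m.
v = −0.0352·110.5·0.31233·[1 + 0.0352·-0.94997/0.15571] = -0.95379 m/s.
|v| = 0.95379 m/s = 953.79 mm/s.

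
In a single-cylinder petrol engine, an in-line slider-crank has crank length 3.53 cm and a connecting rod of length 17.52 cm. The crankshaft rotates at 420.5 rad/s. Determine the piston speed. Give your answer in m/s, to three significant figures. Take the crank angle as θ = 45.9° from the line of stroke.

ω = 420.5 rad/s
For an in-line slider-crank, x = r cosθ + √(L² − r² sin²θ), so v = −rω sinθ·[1 + r cosθ/√(L² − r² sin²θ)].
With r = 0.0353 m, L = 0.1752 m, θ = 45.9°: √(L² − r² sin²θ) = 0.17336 m.
v = −0.0353·420.5·0.71813·[1 + 0.0353·0.69591/0.17336] = -12.17 m/s.
|v| = 12.17 m/s.

12.2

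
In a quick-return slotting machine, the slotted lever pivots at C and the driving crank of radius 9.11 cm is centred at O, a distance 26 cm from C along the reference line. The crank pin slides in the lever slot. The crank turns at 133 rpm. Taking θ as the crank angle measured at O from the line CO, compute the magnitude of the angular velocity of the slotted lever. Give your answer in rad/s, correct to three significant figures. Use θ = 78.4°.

ω = 13.93 rad/s (from 133 rpm).
Crank pin A relative to C: A = (d + r cosθ, r sinθ); lever angle φ = atan2(r sinθ, d + r cosθ).
Differentiating tanφ: φ̇ = rω(d cosθ + r)/(d² + r² + 2dr cosθ).
d² + r² + 2dr cosθ = |CA|² = 0.0854247 m²;  d cosθ + r = +0.14338 m.
|ω_lever| = |0.0911·13.93·+0.14338| / 0.0854247 = 2.1296 rad/s.

2.13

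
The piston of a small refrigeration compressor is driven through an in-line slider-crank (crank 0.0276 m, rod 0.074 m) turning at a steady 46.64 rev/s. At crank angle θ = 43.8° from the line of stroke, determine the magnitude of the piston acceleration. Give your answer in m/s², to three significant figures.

ω = 2π·46.6 = 293 rad/s
x(θ) = r cosθ + √(L² − r² sin²θ); with ω constant, a = ω²·d²x/dθ².
d²x/dθ² = −r cosθ − r²(cos2θ)/√u − r⁴ sin²2θ/(4u^{3/2}),  u = L² − r² sin²θ = 0.00511107 m².
Substituting r = 0.0276 m, L = 0.074 m, θ = 43.8°: d²x/dθ² = -0.020763 m.
a = ω²·d²x/dθ² = (293)²·(-0.020763) = -1783.1 m/s²;  |a| = 1783.1 m/s².

1780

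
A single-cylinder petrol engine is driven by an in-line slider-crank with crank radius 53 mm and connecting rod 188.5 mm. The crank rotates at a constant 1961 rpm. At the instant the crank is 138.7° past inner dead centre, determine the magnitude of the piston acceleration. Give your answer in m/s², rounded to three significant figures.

1580

ω = 2π·1961/60 = 205.4 rad/s
x(θ) = r cosθ + √(L² − r² sin²θ); with ω constant, a = ω²·d²x/dθ².
d²x/dθ² = −r cosθ − r²(cos2θ)/√u − r⁴ sin²2θ/(4u^{3/2}),  u = L² − r² sin²θ = 0.0343086 m².
Substituting r = 0.053 m, L = 0.1885 m, θ = 138.7°: d²x/dθ² = +0.037559 m.
a = ω²·d²x/dθ² = (205.4)²·(+0.037559) = +1583.9 m/s²;  |a| = 1583.9 m/s².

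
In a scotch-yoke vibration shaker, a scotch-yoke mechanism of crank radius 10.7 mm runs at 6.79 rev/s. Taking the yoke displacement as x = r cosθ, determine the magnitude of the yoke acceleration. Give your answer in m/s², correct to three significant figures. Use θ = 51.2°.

ω = 42.66 rad/s (from 6.79 rev/s).
x = r cosθ ⇒ ẍ = −rω² cosθ (ω constant).
|a| = rω²|cosθ| = 0.0107·(42.66)²·|cos 51.2°| = 12.203 m/s².

12.2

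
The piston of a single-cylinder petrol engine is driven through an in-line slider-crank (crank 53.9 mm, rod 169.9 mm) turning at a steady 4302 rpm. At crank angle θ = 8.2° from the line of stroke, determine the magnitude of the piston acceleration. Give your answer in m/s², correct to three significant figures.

14200

ω = 2π·4302/60 = 450.5 rad/s
x(θ) = r cosθ + √(L² − r² sin²θ); with ω constant, a = ω²·d²x/dθ².
d²x/dθ² = −r cosθ − r²(cos2θ)/√u − r⁴ sin²2θ/(4u^{3/2}),  u = L² − r² sin²θ = 0.0288069 m².
Substituting r = 0.0539 m, L = 0.1699 m, θ = 8.2°: d²x/dθ² = -0.069804 m.
a = ω²·d²x/dθ² = (450.5)²·(-0.069804) = -14167 m/s²;  |a| = 14167 m/s².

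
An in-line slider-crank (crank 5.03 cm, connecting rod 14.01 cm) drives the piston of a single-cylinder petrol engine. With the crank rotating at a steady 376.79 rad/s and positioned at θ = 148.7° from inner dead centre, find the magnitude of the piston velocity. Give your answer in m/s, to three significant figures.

6.77

ω = 376.8 rad/s
For an in-line slider-crank, x = r cosθ + √(L² − r² sin²θ), so v = −rω sinθ·[1 + r cosθ/√(L² − r² sin²θ)].
With r = 0.0503 m, L = 0.1401 m, θ = 148.7°: √(L² − r² sin²θ) = 0.13764 m.
v = −0.0503·376.8·0.51952·[1 + 0.0503·-0.85446/0.13764] = -6.7717 m/s.
|v| = 6.7717 m/s.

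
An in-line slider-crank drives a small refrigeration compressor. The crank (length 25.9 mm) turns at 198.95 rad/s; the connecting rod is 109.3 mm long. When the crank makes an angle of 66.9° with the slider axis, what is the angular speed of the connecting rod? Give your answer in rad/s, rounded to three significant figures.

19.0

ω = 198.9 rad/s
The rod makes angle φ with the slider axis where L sinφ = r sinθ; differentiating, L cosφ·φ̇ = r ω cosθ.
L cosφ = √(L² − r² sin²θ) = 0.10667 m.
|ω_rod| = r ω |cosθ| / √(L² − r² sin²θ) = 0.0259·198.9·0.39234/0.10667 = 18.952 rad/s.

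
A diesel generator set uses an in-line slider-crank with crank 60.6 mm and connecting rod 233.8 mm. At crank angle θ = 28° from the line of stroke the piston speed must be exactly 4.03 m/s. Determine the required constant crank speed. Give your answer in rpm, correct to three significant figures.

1100

For an in-line slider-crank, |v_piston| = rω|sinθ|·[1 + r cosθ/√(L² − r² sin²θ)].
With r = 0.0606 m, L = 0.2338 m, θ = 28°: the bracketed kinematic factor |dx/dθ| = 0.03501 m.
ω = v/|dx/dθ| = 4.03/0.03501 = 115.11 rad/s.
N = 60ω/(2π) = 1099.2 rpm.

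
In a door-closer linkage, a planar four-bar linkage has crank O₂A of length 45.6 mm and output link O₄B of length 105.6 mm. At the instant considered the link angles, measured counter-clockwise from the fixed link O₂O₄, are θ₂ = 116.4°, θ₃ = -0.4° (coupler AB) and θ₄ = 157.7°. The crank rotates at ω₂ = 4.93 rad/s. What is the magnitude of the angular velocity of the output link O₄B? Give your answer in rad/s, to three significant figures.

5.09

ω₂ = 4.93 rad/s
Differentiating the loop-closure r₂e^{iθ₂}+r₃e^{iθ₃}=r₁+r₄e^{iθ₄} gives r₂ω₂e^{iθ₂}+r₃ω₃e^{iθ₃}=r₄ω₄e^{iθ₄}.
Eliminating the other unknown: ω₄ = r₂ω₂ sin(θ₂−θ₃) / [r₄ sin(θ₄−θ₃)].
Numerator sine = +0.89259; denominator sine = +0.37299.
Result = 0.0456·4.93·(+0.89259) / (0.1056·(+0.37299)) = +5.0945 rad/s; magnitude 5.0945 rad/s.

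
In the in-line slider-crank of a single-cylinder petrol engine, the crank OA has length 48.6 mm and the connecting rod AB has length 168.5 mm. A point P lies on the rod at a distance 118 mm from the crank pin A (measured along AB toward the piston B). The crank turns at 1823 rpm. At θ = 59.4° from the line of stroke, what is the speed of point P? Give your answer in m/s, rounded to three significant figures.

8.95

ω = 190.9 rad/s.  Crank-pin speed |V_A| = rω = 9.2779 m/s, perpendicular to OA.
Rod angle: sinφ = −(r/L) sinθ ⇒ φ = -14.375°; ω_rod = −rω cosθ/√(L²−r²sin²θ) = -28.935 rad/s.
V_P = V_A + ω_rod × AP, with AP = 0.118 m along the rod.
Components: V_Px = −rω sinθ − a·ω_rod·sinφ = -8.8335 m/s;  V_Py = rω cosθ + a·ω_rod·cosφ = +1.4155 m/s.
|V_P| = √(V_Px² + V_Py²) = 8.9462 m/s.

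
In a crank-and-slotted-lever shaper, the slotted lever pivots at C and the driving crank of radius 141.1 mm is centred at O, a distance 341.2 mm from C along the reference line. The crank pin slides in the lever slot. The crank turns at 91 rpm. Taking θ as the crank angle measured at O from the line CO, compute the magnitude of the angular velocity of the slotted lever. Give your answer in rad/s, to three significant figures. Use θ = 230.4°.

1.37

ω = 9.529 rad/s (from 91 rpm).
Crank pin A relative to C: A = (d + r cosθ, r sinθ); lever angle φ = atan2(r sinθ, d + r cosθ).
Differentiating tanφ: φ̇ = rω(d cosθ + r)/(d² + r² + 2dr cosθ).
d² + r² + 2dr cosθ = |CA|² = 0.0749512 m²;  d cosθ + r = -0.076389 m.
|ω_lever| = |0.1411·9.529·-0.076389| / 0.0749512 = 1.3704 rad/s.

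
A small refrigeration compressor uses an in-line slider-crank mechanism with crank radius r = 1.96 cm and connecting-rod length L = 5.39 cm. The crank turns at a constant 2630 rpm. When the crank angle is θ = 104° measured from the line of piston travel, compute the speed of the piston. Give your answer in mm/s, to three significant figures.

ω = 2π·2630/60 = 275.4 rad/s
For an in-line slider-crank, x = r cosθ + √(L² − r² sin²θ), so v = −rω sinθ·[1 + r cosθ/√(L² − r² sin²θ)].
With r = 0.0196 m, L = 0.0539 m, θ = 104°: √(L² − r² sin²θ) = 0.050433 m.
v = −0.0196·275.4·0.97030·[1 + 0.0196·-0.24192/0.050433] = -4.7453 m/s.
|v| = 4.7453 m/s = 4745.3 mm/s.

4750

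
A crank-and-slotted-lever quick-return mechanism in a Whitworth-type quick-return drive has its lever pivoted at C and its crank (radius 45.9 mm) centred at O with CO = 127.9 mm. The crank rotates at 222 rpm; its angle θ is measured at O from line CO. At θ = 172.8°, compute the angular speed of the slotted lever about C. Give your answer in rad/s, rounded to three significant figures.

ω = 23.25 rad/s (from 222 rpm).
Crank pin A relative to C: A = (d + r cosθ, r sinθ); lever angle φ = atan2(r sinθ, d + r cosθ).
Differentiating tanφ: φ̇ = rω(d cosθ + r)/(d² + r² + 2dr cosθ).
d² + r² + 2dr cosθ = |CA|² = 0.00681658 m²;  d cosθ + r = -0.080991 m.
|ω_lever| = |0.0459·23.25·-0.080991| / 0.00681658 = 12.678 rad/s.

12.7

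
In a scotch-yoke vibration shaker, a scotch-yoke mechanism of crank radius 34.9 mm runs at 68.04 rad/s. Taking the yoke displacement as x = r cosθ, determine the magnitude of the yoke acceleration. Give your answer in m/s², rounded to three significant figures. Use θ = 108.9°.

52.3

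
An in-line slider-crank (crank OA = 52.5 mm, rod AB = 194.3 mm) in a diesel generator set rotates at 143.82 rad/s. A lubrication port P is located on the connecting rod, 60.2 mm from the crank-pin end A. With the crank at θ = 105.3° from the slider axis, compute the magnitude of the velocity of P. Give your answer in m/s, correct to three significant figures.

7.25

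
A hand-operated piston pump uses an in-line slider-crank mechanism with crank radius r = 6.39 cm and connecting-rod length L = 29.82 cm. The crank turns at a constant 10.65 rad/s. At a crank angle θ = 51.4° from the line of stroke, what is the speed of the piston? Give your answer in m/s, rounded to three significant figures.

ω = 10.65 rad/s
For an in-line slider-crank, x = r cosθ + √(L² − r² sin²θ), so v = −rω sinθ·[1 + r cosθ/√(L² − r² sin²θ)].
With r = 0.0639 m, L = 0.2982 m, θ = 51.4°: √(L² − r² sin²θ) = 0.29399 m.
v = −0.0639·10.65·0.78152·[1 + 0.0639·0.62388/0.29399] = -0.60397 m/s.
|v| = 0.60397 m/s.

0.604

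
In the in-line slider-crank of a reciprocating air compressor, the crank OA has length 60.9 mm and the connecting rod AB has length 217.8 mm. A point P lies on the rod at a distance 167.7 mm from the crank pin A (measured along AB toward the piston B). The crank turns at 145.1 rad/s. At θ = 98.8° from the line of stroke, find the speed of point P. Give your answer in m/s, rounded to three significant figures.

8.44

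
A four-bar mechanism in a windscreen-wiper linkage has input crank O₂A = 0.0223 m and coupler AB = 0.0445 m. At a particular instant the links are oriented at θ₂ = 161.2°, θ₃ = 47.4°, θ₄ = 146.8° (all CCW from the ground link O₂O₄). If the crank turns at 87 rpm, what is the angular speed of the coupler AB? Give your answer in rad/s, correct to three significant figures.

1.15

ω₂ = 9.111 rad/s (from 87 rpm).
Differentiating the loop-closure r₂e^{iθ₂}+r₃e^{iθ₃}=r₁+r₄e^{iθ₄} gives r₂ω₂e^{iθ₂}+r₃ω₃e^{iθ₃}=r₄ω₄e^{iθ₄}.
Eliminating the other unknown: ω₃ = r₂ω₂ sin(θ₄−θ₂) / [r₃ sin(θ₃−θ₄)].
Numerator sine = -0.24869; denominator sine = -0.98657.
Result = 0.0223·9.111·(-0.24869) / (0.0445·(-0.98657)) = +1.1509 rad/s; magnitude 1.1509 rad/s.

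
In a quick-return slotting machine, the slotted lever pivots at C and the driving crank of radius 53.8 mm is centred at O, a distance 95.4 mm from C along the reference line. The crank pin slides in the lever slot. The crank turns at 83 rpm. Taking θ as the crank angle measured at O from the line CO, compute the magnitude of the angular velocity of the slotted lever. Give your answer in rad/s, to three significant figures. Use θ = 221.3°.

1.95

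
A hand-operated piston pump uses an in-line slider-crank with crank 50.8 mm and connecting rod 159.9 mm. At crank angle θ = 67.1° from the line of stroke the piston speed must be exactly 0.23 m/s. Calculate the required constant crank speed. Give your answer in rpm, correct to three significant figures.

For an in-line slider-crank, |v_piston| = rω|sinθ|·[1 + r cosθ/√(L² − r² sin²θ)].
With r = 0.0508 m, L = 0.1599 m, θ = 67.1°: the bracketed kinematic factor |dx/dθ| = 0.052846 m.
ω = v/|dx/dθ| = 0.23/0.052846 = 4.3522 rad/s.
N = 60ω/(2π) = 41.561 rpm.

41.6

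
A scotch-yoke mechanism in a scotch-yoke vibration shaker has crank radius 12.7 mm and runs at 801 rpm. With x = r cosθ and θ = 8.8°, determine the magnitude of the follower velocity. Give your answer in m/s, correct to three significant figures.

ω = 83.88 rad/s (from 801 rpm).
x = r cosθ ⇒ ẋ = −rω sinθ.
|v| = rω|sinθ| = 0.0127·83.88·|sin 8.8°| = 0.16297 m/s.

0.163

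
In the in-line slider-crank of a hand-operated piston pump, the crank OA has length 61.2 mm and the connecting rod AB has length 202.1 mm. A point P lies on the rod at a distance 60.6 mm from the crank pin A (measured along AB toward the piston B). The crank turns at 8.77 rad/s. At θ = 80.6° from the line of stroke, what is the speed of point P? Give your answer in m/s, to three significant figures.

ω = 8.77 rad/s.  Crank-pin speed |V_A| = rω = 0.53672 m/s, perpendicular to OA.
Rod angle: sinφ = −(r/L) sinθ ⇒ φ = -17.383°; ω_rod = −rω cosθ/√(L²−r²sin²θ) = -0.45451 rad/s.
V_P = V_A + ω_rod × AP, with AP = 0.0606 m along the rod.
Components: V_Px = −rω sinθ − a·ω_rod·sinφ = -0.53775 m/s;  V_Py = rω cosθ + a·ω_rod·cosφ = +0.061376 m/s.
|V_P| = √(V_Px² + V_Py²) = 0.54124 m/s.

0.541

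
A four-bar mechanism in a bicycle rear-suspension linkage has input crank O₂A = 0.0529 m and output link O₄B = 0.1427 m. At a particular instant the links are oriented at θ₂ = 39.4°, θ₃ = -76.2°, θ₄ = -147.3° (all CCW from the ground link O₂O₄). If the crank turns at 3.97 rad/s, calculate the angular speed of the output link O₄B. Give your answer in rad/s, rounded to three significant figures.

ω₂ = 3.97 rad/s
Differentiating the loop-closure r₂e^{iθ₂}+r₃e^{iθ₃}=r₁+r₄e^{iθ₄} gives r₂ω₂e^{iθ₂}+r₃ω₃e^{iθ₃}=r₄ω₄e^{iθ₄}.
Eliminating the other unknown: ω₄ = r₂ω₂ sin(θ₂−θ₃) / [r₄ sin(θ₄−θ₃)].
Numerator sine = +0.90183; denominator sine = -0.94609.
Result = 0.0529·3.97·(+0.90183) / (0.1427·(-0.94609)) = -1.4029 rad/s; magnitude 1.4029 rad/s.

1.40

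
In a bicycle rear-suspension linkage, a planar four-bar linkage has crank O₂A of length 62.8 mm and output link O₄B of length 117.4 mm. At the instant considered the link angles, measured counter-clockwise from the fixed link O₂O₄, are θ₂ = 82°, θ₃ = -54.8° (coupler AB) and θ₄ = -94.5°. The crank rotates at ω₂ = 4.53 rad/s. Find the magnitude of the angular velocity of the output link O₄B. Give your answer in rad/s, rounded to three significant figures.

2.60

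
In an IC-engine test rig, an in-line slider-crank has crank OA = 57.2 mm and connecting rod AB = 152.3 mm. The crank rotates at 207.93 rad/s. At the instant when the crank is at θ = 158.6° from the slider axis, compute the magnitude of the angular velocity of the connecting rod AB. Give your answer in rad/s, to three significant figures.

73.4

ω = 207.9 rad/s
The rod makes angle φ with the slider axis where L sinφ = r sinθ; differentiating, L cosφ·φ̇ = r ω cosθ.
L cosφ = √(L² − r² sin²θ) = 0.15086 m.
|ω_rod| = r ω |cosθ| / √(L² − r² sin²θ) = 0.0572·207.9·0.93106/0.15086 = 73.402 rad/s.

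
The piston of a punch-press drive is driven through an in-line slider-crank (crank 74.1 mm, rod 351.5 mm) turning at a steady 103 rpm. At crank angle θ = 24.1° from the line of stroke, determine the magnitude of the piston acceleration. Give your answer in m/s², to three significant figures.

9.10

ω = 2π·103/60 = 10.79 rad/s
x(θ) = r cosθ + √(L² − r² sin²θ); with ω constant, a = ω²·d²x/dθ².
d²x/dθ² = −r cosθ − r²(cos2θ)/√u − r⁴ sin²2θ/(4u^{3/2}),  u = L² − r² sin²θ = 0.122637 m².
Substituting r = 0.0741 m, L = 0.3515 m, θ = 24.1°: d²x/dθ² = -0.078189 m.
a = ω²·d²x/dθ² = (10.79)²·(-0.078189) = -9.0966 m/s²;  |a| = 9.0966 m/s².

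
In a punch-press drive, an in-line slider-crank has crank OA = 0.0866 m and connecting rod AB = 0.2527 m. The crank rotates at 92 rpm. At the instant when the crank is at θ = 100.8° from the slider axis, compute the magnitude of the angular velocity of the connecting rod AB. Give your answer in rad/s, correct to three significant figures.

0.657

ω = 9.634 rad/s (converted from 92 rpm).
The rod makes angle φ with the slider axis where L sinφ = r sinθ; differentiating, L cosφ·φ̇ = r ω cosθ.
L cosφ = √(L² − r² sin²θ) = 0.23795 m.
|ω_rod| = r ω |cosθ| / √(L² − r² sin²θ) = 0.0866·9.634·0.18738/0.23795 = 0.65701 rad/s.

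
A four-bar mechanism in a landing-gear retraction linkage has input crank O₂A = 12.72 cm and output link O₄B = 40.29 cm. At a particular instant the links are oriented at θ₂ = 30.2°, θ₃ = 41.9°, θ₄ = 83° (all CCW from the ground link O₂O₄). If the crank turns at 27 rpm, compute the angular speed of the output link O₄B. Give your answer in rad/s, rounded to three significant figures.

0.275

ω₂ = 2.827 rad/s (from 27 rpm).
Differentiating the loop-closure r₂e^{iθ₂}+r₃e^{iθ₃}=r₁+r₄e^{iθ₄} gives r₂ω₂e^{iθ₂}+r₃ω₃e^{iθ₃}=r₄ω₄e^{iθ₄}.
Eliminating the other unknown: ω₄ = r₂ω₂ sin(θ₂−θ₃) / [r₄ sin(θ₄−θ₃)].
Numerator sine = -0.20279; denominator sine = +0.65738.
Result = 0.1272·2.827·(-0.20279) / (0.4029·(+0.65738)) = -0.27537 rad/s; magnitude 0.27537 rad/s.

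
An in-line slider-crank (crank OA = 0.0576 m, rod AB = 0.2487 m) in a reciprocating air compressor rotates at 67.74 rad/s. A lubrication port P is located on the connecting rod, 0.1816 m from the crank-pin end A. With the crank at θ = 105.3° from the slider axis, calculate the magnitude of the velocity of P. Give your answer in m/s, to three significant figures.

ω = 67.74 rad/s.  Crank-pin speed |V_A| = rω = 3.9018 m/s, perpendicular to OA.
Rod angle: sinφ = −(r/L) sinθ ⇒ φ = -12.909°; ω_rod = −rω cosθ/√(L²−r²sin²θ) = +4.2472 rad/s.
V_P = V_A + ω_rod × AP, with AP = 0.1816 m along the rod.
Components: V_Px = −rω sinθ − a·ω_rod·sinφ = -3.5912 m/s;  V_Py = rω cosθ + a·ω_rod·cosφ = -0.27779 m/s.
|V_P| = √(V_Px² + V_Py²) = 3.602 m/s.

3.60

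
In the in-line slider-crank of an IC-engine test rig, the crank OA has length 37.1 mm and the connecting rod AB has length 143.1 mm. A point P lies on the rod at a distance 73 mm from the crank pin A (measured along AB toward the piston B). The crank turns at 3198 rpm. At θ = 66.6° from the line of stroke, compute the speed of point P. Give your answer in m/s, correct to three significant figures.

12.3

ω = 334.9 rad/s.  Crank-pin speed |V_A| = rω = 12.425 m/s, perpendicular to OA.
Rod angle: sinφ = −(r/L) sinθ ⇒ φ = -13.765°; ω_rod = −rω cosθ/√(L²−r²sin²θ) = -35.502 rad/s.
V_P = V_A + ω_rod × AP, with AP = 0.073 m along the rod.
Components: V_Px = −rω sinθ − a·ω_rod·sinφ = -12.019 m/s;  V_Py = rω cosθ + a·ω_rod·cosφ = +2.4172 m/s.
|V_P| = √(V_Px² + V_Py²) = 12.26 m/s.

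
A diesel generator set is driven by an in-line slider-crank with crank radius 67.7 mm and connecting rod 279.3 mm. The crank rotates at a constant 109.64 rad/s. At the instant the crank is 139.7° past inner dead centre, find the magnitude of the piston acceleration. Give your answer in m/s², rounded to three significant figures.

585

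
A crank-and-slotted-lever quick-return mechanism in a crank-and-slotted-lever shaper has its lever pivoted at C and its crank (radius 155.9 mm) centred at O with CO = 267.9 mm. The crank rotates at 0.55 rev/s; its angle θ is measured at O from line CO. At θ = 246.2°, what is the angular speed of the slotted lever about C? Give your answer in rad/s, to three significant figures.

ω = 3.456 rad/s (from 0.55 rev/s).
Crank pin A relative to C: A = (d + r cosθ, r sinθ); lever angle φ = atan2(r sinθ, d + r cosθ).
Differentiating tanφ: φ̇ = rω(d cosθ + r)/(d² + r² + 2dr cosθ).
d² + r² + 2dr cosθ = |CA|² = 0.0623666 m²;  d cosθ + r = +0.04779 m.
|ω_lever| = |0.1559·3.456·+0.04779| / 0.0623666 = 0.41283 rad/s.

0.413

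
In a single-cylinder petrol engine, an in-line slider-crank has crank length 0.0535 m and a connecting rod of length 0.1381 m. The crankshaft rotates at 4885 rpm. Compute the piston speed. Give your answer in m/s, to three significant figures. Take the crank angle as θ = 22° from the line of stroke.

ω = 2π·4885/60 = 511.6 rad/s
For an in-line slider-crank, x = r cosθ + √(L² − r² sin²θ), so v = −rω sinθ·[1 + r cosθ/√(L² − r² sin²θ)].
With r = 0.0535 m, L = 0.1381 m, θ = 22°: √(L² − r² sin²θ) = 0.13664 m.
v = −0.0535·511.6·0.37461·[1 + 0.0535·0.92718/0.13664] = -13.974 m/s.
|v| = 13.974 m/s.

14.0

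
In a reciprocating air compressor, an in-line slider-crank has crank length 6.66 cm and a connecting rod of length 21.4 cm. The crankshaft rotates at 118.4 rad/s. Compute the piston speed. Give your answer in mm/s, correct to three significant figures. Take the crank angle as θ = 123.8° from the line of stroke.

5380

ω = 118.4 rad/s
For an in-line slider-crank, x = r cosθ + √(L² − r² sin²θ), so v = −rω sinθ·[1 + r cosθ/√(L² − r² sin²θ)].
With r = 0.0666 m, L = 0.214 m, θ = 123.8°: √(L² − r² sin²θ) = 0.20672 m.
v = −0.0666·118.4·0.83098·[1 + 0.0666·-0.55630/0.20672] = -5.3783 m/s.
|v| = 5.3783 m/s = 5378.3 mm/s.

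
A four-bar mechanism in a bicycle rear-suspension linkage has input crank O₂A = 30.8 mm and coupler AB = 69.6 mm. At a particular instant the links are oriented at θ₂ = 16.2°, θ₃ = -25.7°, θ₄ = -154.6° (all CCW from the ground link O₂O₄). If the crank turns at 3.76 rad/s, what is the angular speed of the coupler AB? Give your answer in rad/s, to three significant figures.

0.342

ω₂ = 3.76 rad/s
Differentiating the loop-closure r₂e^{iθ₂}+r₃e^{iθ₃}=r₁+r₄e^{iθ₄} gives r₂ω₂e^{iθ₂}+r₃ω₃e^{iθ₃}=r₄ω₄e^{iθ₄}.
Eliminating the other unknown: ω₃ = r₂ω₂ sin(θ₄−θ₂) / [r₃ sin(θ₃−θ₄)].
Numerator sine = -0.15988; denominator sine = +0.77824.
Result = 0.0308·3.76·(-0.15988) / (0.0696·(+0.77824)) = -0.34183 rad/s; magnitude 0.34183 rad/s.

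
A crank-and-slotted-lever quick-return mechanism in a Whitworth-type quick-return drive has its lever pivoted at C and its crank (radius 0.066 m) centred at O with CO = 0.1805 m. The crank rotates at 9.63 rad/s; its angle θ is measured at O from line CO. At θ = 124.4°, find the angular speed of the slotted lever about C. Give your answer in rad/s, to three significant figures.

ω = 9.63 rad/s
Crank pin A relative to C: A = (d + r cosθ, r sinθ); lever angle φ = atan2(r sinθ, d + r cosθ).
Differentiating tanφ: φ̇ = rω(d cosθ + r)/(d² + r² + 2dr cosθ).
d² + r² + 2dr cosθ = |CA|² = 0.0234753 m²;  d cosθ + r = -0.035977 m.
|ω_lever| = |0.066·9.63·-0.035977| / 0.0234753 = 0.97404 rad/s.

0.974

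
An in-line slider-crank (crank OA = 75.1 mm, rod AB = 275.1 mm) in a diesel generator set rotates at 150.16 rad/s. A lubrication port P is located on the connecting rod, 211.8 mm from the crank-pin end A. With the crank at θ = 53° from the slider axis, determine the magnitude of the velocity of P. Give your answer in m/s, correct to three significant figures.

ω = 150.2 rad/s.  Crank-pin speed |V_A| = rω = 11.277 m/s, perpendicular to OA.
Rod angle: sinφ = −(r/L) sinθ ⇒ φ = -12.593°; ω_rod = −rω cosθ/√(L²−r²sin²θ) = -25.278 rad/s.
V_P = V_A + ω_rod × AP, with AP = 0.2118 m along the rod.
Components: V_Px = −rω sinθ − a·ω_rod·sinφ = -10.173 m/s;  V_Py = rω cosθ + a·ω_rod·cosφ = +1.5616 m/s.
|V_P| = √(V_Px² + V_Py²) = 10.293 m/s.

10.3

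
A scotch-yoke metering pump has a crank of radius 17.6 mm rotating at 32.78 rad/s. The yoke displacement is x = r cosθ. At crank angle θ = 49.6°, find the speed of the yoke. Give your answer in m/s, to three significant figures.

ω = 32.78 rad/s
x = r cosθ ⇒ ẋ = −rω sinθ.
|v| = rω|sinθ| = 0.0176·32.78·|sin 49.6°| = 0.43935 m/s.

0.439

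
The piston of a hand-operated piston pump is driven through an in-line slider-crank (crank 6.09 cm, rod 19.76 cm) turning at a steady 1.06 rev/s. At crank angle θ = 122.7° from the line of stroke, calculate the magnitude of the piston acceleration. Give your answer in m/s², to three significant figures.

1.80

ω = 2π·1.06 = 6.66 rad/s
x(θ) = r cosθ + √(L² − r² sin²θ); with ω constant, a = ω²·d²x/dθ².
d²x/dθ² = −r cosθ − r²(cos2θ)/√u − r⁴ sin²2θ/(4u^{3/2}),  u = L² − r² sin²θ = 0.0364194 m².
Substituting r = 0.0609 m, L = 0.1976 m, θ = 122.7°: d²x/dθ² = +0.040582 m.
a = ω²·d²x/dθ² = (6.66)²·(+0.040582) = +1.8001 m/s²;  |a| = 1.8001 m/s².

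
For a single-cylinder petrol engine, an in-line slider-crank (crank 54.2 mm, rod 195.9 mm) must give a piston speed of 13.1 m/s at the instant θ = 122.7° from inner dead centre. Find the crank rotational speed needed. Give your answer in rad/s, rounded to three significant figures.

339

For an in-line slider-crank, |v_piston| = rω|sinθ|·[1 + r cosθ/√(L² − r² sin²θ)].
With r = 0.0542 m, L = 0.1959 m, θ = 122.7°: the bracketed kinematic factor |dx/dθ| = 0.0386 m.
ω = v/|dx/dθ| = 13.1/0.0386 = 339.38 rad/s.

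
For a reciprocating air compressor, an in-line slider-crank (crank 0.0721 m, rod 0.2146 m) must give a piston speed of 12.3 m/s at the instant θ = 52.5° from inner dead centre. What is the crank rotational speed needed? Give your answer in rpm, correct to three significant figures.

1690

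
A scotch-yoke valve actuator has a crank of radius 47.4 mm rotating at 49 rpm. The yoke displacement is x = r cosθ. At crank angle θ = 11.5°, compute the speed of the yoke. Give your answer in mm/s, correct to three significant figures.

48.5

ω = 5.131 rad/s (from 49 rpm).
x = r cosθ ⇒ ẋ = −rω sinθ.
|v| = rω|sinθ| = 0.0474·5.131·|sin 11.5°| = 0.048491 m/s = 48.491 mm/s.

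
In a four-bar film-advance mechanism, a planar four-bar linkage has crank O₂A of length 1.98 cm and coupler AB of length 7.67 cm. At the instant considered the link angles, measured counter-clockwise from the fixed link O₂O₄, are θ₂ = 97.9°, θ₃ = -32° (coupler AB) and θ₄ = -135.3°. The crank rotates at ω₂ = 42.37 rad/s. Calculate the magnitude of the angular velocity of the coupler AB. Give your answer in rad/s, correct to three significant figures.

ω₂ = 42.37 rad/s
Differentiating the loop-closure r₂e^{iθ₂}+r₃e^{iθ₃}=r₁+r₄e^{iθ₄} gives r₂ω₂e^{iθ₂}+r₃ω₃e^{iθ₃}=r₄ω₄e^{iθ₄}.
Eliminating the other unknown: ω₃ = r₂ω₂ sin(θ₄−θ₂) / [r₃ sin(θ₃−θ₄)].
Numerator sine = +0.80073; denominator sine = +0.97318.
Result = 0.0198·42.37·(+0.80073) / (0.0767·(+0.97318)) = +8.9996 rad/s; magnitude 8.9996 rad/s.

9.00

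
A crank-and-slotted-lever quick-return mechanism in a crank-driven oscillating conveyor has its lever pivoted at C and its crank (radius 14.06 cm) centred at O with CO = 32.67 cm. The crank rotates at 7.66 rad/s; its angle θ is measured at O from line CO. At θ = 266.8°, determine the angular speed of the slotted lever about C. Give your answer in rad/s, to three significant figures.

1.09

ω = 7.66 rad/s
Crank pin A relative to C: A = (d + r cosθ, r sinθ); lever angle φ = atan2(r sinθ, d + r cosθ).
Differentiating tanφ: φ̇ = rω(d cosθ + r)/(d² + r² + 2dr cosθ).
d² + r² + 2dr cosθ = |CA|² = 0.121373 m²;  d cosθ + r = +0.12236 m.
|ω_lever| = |0.1406·7.66·+0.12236| / 0.121373 = 1.0858 rad/s.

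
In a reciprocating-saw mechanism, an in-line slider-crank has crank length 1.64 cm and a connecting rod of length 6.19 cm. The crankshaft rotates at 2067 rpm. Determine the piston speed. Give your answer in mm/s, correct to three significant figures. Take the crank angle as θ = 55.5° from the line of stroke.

3380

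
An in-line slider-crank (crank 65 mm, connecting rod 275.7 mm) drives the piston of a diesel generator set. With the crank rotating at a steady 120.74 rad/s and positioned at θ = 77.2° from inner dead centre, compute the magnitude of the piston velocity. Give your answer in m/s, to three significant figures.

ω = 120.7 rad/s
For an in-line slider-crank, x = r cosθ + √(L² − r² sin²θ), so v = −rω sinθ·[1 + r cosθ/√(L² − r² sin²θ)].
With r = 0.065 m, L = 0.2757 m, θ = 77.2°: √(L² − r² sin²θ) = 0.26831 m.
v = −0.065·120.7·0.97515·[1 + 0.065·0.22155/0.26831] = -8.0638 m/s.
|v| = 8.0638 m/s.

8.06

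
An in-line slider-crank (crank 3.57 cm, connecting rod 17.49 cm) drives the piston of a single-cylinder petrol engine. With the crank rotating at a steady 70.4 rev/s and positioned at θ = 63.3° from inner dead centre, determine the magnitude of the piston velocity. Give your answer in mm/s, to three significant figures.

ω = 2π·70.4 = 442.3 rad/s
For an in-line slider-crank, x = r cosθ + √(L² − r² sin²θ), so v = −rω sinθ·[1 + r cosθ/√(L² − r² sin²θ)].
With r = 0.0357 m, L = 0.1749 m, θ = 63.3°: √(L² − r² sin²θ) = 0.17197 m.
v = −0.0357·442.3·0.89337·[1 + 0.0357·0.44932/0.17197] = -15.424 m/s.
|v| = 15.424 m/s = 15424 mm/s.

15400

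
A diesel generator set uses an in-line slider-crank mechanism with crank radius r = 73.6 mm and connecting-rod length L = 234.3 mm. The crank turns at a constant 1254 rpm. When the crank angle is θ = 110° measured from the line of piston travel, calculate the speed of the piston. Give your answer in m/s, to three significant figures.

ω = 2π·1254/60 = 131.3 rad/s
For an in-line slider-crank, x = r cosθ + √(L² − r² sin²θ), so v = −rω sinθ·[1 + r cosθ/√(L² − r² sin²θ)].
With r = 0.0736 m, L = 0.2343 m, θ = 110°: √(L² − r² sin²θ) = 0.22386 m.
v = −0.0736·131.3·0.93969·[1 + 0.0736·-0.34202/0.22386] = -8.0609 m/s.
|v| = 8.0609 m/s.

8.06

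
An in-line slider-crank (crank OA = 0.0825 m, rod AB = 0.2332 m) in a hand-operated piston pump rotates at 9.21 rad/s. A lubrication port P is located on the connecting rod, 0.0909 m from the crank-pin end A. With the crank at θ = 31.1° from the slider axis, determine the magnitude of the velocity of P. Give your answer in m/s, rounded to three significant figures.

ω = 9.21 rad/s.  Crank-pin speed |V_A| = rω = 0.75983 m/s, perpendicular to OA.
Rod angle: sinφ = −(r/L) sinθ ⇒ φ = -10.529°; ω_rod = −rω cosθ/√(L²−r²sin²θ) = -2.8377 rad/s.
V_P = V_A + ω_rod × AP, with AP = 0.0909 m along the rod.
Components: V_Px = −rω sinθ − a·ω_rod·sinφ = -0.43961 m/s;  V_Py = rω cosθ + a·ω_rod·cosφ = +0.39701 m/s.
|V_P| = √(V_Px² + V_Py²) = 0.59235 m/s.

0.592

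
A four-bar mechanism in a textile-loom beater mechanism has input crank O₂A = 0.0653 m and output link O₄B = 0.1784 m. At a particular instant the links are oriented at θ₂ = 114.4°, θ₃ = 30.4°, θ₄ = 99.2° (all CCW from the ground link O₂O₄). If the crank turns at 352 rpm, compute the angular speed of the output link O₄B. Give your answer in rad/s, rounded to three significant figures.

14.4

ω₂ = 36.86 rad/s (from 352 rpm).
Differentiating the loop-closure r₂e^{iθ₂}+r₃e^{iθ₃}=r₁+r₄e^{iθ₄} gives r₂ω₂e^{iθ₂}+r₃ω₃e^{iθ₃}=r₄ω₄e^{iθ₄}.
Eliminating the other unknown: ω₄ = r₂ω₂ sin(θ₂−θ₃) / [r₄ sin(θ₄−θ₃)].
Numerator sine = +0.99452; denominator sine = +0.93232.
Result = 0.0653·36.86·(+0.99452) / (0.1784·(+0.93232)) = +14.393 rad/s; magnitude 14.393 rad/s.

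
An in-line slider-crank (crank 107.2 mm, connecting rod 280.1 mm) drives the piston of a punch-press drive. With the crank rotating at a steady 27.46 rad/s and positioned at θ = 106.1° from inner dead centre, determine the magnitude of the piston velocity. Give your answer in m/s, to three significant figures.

ω = 27.46 rad/s
For an in-line slider-crank, x = r cosθ + √(L² − r² sin²θ), so v = −rω sinθ·[1 + r cosθ/√(L² − r² sin²θ)].
With r = 0.1072 m, L = 0.2801 m, θ = 106.1°: √(L² − r² sin²θ) = 0.26048 m.
v = −0.1072·27.46·0.96078·[1 + 0.1072·-0.27731/0.26048] = -2.5055 m/s.
|v| = 2.5055 m/s.

2.51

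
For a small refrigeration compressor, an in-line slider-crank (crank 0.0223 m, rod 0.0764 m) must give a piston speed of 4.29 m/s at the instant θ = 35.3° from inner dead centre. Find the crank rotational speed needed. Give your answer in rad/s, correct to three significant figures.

268

For an in-line slider-crank, |v_piston| = rω|sinθ|·[1 + r cosθ/√(L² − r² sin²θ)].
With r = 0.0223 m, L = 0.0764 m, θ = 35.3°: the bracketed kinematic factor |dx/dθ| = 0.016001 m.
ω = v/|dx/dθ| = 4.29/0.016001 = 268.12 rad/s.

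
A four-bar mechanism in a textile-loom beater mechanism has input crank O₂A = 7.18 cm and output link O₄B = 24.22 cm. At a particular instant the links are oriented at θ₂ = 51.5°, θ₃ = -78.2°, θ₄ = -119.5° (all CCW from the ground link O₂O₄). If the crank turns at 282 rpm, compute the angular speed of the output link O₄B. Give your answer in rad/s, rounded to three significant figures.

ω₂ = 29.53 rad/s (from 282 rpm).
Differentiating the loop-closure r₂e^{iθ₂}+r₃e^{iθ₃}=r₁+r₄e^{iθ₄} gives r₂ω₂e^{iθ₂}+r₃ω₃e^{iθ₃}=r₄ω₄e^{iθ₄}.
Eliminating the other unknown: ω₄ = r₂ω₂ sin(θ₂−θ₃) / [r₄ sin(θ₄−θ₃)].
Numerator sine = +0.76940; denominator sine = -0.66000.
Result = 0.0718·29.53·(+0.76940) / (0.2422·(-0.66000)) = -10.206 rad/s; magnitude 10.206 rad/s.

10.2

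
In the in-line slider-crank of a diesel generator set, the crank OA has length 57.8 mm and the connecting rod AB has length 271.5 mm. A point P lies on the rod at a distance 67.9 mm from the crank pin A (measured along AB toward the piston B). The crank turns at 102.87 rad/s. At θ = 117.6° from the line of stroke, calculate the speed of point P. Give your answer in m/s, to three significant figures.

5.54

ω = 102.9 rad/s.  Crank-pin speed |V_A| = rω = 5.9459 m/s, perpendicular to OA.
Rod angle: sinφ = −(r/L) sinθ ⇒ φ = -10.875°; ω_rod = −rω cosθ/√(L²−r²sin²θ) = +10.332 rad/s.
V_P = V_A + ω_rod × AP, with AP = 0.0679 m along the rod.
Components: V_Px = −rω sinθ − a·ω_rod·sinφ = -5.1369 m/s;  V_Py = rω cosθ + a·ω_rod·cosφ = -2.0658 m/s.
|V_P| = √(V_Px² + V_Py²) = 5.5367 m/s.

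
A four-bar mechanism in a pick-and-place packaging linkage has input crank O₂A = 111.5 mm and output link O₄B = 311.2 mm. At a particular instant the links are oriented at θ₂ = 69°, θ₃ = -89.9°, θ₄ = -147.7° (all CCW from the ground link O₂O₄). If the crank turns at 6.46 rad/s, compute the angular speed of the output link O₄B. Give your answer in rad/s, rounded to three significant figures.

ω₂ = 6.46 rad/s
Differentiating the loop-closure r₂e^{iθ₂}+r₃e^{iθ₃}=r₁+r₄e^{iθ₄} gives r₂ω₂e^{iθ₂}+r₃ω₃e^{iθ₃}=r₄ω₄e^{iθ₄}.
Eliminating the other unknown: ω₄ = r₂ω₂ sin(θ₂−θ₃) / [r₄ sin(θ₄−θ₃)].
Numerator sine = +0.36000; denominator sine = -0.84619.
Result = 0.1115·6.46·(+0.36000) / (0.3112·(-0.84619)) = -0.98468 rad/s; magnitude 0.98468 rad/s.

0.985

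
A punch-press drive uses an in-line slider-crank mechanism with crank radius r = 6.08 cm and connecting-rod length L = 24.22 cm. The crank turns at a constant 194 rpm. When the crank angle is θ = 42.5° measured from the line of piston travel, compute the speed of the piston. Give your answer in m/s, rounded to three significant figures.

ω = 2π·194/60 = 20.32 rad/s
For an in-line slider-crank, x = r cosθ + √(L² − r² sin²θ), so v = −rω sinθ·[1 + r cosθ/√(L² − r² sin²θ)].
With r = 0.0608 m, L = 0.2422 m, θ = 42.5°: √(L² − r² sin²θ) = 0.23869 m.
v = −0.0608·20.32·0.67559·[1 + 0.0608·0.73728/0.23869] = -0.9912 m/s.
|v| = 0.9912 m/s.

0.991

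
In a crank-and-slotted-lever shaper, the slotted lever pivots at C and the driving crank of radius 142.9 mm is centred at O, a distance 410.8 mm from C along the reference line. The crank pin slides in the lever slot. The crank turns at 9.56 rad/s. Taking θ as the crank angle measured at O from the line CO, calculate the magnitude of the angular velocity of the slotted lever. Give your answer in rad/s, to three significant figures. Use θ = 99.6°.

0.599

ω = 9.56 rad/s
Crank pin A relative to C: A = (d + r cosθ, r sinθ); lever angle φ = atan2(r sinθ, d + r cosθ).
Differentiating tanφ: φ̇ = rω(d cosθ + r)/(d² + r² + 2dr cosθ).
d² + r² + 2dr cosθ = |CA|² = 0.169597 m²;  d cosθ + r = +0.074391 m.
|ω_lever| = |0.1429·9.56·+0.074391| / 0.169597 = 0.59923 rad/s.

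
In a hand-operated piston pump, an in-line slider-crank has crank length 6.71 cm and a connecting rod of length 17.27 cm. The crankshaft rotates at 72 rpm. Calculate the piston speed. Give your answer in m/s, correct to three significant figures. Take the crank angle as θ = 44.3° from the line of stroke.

0.455

ω = 2π·72/60 = 7.54 rad/s
For an in-line slider-crank, x = r cosθ + √(L² − r² sin²θ), so v = −rω sinθ·[1 + r cosθ/√(L² − r² sin²θ)].
With r = 0.0671 m, L = 0.1727 m, θ = 44.3°: √(L² − r² sin²θ) = 0.16622 m.
v = −0.0671·7.54·0.69842·[1 + 0.0671·0.71569/0.16622] = -0.45543 m/s.
|v| = 0.45543 m/s.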